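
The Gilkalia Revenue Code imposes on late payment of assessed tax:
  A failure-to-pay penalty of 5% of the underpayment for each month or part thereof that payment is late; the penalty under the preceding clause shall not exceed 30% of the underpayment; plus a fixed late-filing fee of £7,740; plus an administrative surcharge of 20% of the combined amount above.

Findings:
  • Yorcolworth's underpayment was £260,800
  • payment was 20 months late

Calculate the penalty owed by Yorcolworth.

£103,176

Accrued rate: 5% × 20 = 100%, capped at 30% → 30%
Failure-to-pay penalty: 30% of £260,800 = £78,240
Penalty before surcharge: £78,240 + £7,740 = £85,980
Administrative surcharge: 20% of £85,980 = £17,196
Total penalty: £85,980 + £17,196 = £103,176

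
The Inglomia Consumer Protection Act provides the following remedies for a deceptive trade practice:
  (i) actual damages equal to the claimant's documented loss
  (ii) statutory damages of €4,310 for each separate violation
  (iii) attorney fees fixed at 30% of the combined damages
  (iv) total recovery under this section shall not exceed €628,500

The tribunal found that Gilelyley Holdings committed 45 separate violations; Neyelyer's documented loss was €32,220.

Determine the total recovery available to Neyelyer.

€294,021

Statutory damages: 45 × €4,310 = €193,950
Combined damages: €32,220 + €193,950 = €226,170
Attorney fees: 30% of €226,170 = €67,851
Total before cap: €226,170 + €67,851 = €294,021
Cap at €628,500: €294,021 is within the cap, no reduction.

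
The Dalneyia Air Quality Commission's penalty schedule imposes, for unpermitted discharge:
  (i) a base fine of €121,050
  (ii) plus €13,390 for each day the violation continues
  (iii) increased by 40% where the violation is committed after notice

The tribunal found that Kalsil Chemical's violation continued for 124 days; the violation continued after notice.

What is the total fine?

Per-day component: 124 × €13,390 = €1,660,360
Base plus per-day: €121,050 + €1,660,360 = €1,781,410
Enhancement: 40% of €1,781,410 = €712,564
Enhanced fine: €1,781,410 + €712,564 = €2,493,974

€2,493,974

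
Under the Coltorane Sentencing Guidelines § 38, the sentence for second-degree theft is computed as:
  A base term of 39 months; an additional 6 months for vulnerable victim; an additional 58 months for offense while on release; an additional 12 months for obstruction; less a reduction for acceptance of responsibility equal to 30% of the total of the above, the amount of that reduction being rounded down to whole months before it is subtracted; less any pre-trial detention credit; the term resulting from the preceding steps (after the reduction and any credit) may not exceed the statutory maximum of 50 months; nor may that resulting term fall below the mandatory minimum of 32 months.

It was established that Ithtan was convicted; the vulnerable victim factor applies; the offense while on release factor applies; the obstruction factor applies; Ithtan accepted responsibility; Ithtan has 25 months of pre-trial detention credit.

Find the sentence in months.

50 months

Vulnerable victim enhancement: +6 months
Offense while on release enhancement: +58 months
Obstruction enhancement: +12 months
Adjusted term: 39 months + 6 months + 58 months + 12 months = 115 months
Acceptance of responsibility reduction: 30% of 115 months = 34 months (rounded down)
After reduction: 115 − 34 = 81 months
Less pre-trial detention credit: 81 months − 25 months = 56 months
Cap at 50 months: 56 months exceeds the cap → 50 months
Minimum 32 months: 50 months meets the minimum, no increase.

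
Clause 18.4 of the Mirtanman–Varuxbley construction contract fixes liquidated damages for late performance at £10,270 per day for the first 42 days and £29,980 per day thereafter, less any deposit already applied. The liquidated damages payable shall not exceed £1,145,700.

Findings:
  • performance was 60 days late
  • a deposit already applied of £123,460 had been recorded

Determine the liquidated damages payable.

First 42 days: 42 × £10,270 = £431,340
Remaining days: (60 − 42) × £29,980 = £539,640
Accrued per-day damages: £431,340 + £539,640 = £970,980
Less deposit already applied: £970,980 − £123,460 = £847,520
Cap at £1,145,700: £847,520 is within the cap, no reduction.

Liquidated damages: £847,520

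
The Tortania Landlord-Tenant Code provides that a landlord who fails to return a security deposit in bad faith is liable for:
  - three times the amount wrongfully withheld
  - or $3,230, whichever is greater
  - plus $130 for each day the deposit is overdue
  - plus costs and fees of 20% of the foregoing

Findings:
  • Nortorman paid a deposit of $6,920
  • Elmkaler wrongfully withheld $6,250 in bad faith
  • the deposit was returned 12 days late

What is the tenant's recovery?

$24,372

Trebled: 3 × $6,250 = $18,750
Minimum $3,230: $18,750 meets the minimum, no increase.
Late-return penalty: 12 × $130 = $1,560
Damages plus late penalty: $18,750 + $1,560 = $20,310
Costs and fees: 20% of $20,310 = $4,062
Total recovery: $20,310 + $4,062 = $24,372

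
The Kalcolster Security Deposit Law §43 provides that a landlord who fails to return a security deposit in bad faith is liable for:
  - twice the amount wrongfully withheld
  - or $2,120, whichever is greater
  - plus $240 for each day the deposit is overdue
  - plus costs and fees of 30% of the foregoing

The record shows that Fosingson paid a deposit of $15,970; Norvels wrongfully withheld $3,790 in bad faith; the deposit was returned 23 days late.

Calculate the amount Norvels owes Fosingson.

Doubled: 2 × $3,790 = $7,580
Minimum $2,120: $7,580 meets the minimum, no increase.
Late-return penalty: 23 × $240 = $5,520
Damages plus late penalty: $7,580 + $5,520 = $13,100
Costs and fees: 30% of $13,100 = $3,930
Total recovery: $13,100 + $3,930 = $17,030

$17,030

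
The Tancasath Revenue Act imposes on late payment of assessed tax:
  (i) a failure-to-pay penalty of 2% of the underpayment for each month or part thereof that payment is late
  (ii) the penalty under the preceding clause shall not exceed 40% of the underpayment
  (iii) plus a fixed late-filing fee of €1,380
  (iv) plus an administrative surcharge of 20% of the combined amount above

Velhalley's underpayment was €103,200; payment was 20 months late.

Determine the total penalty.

Accrued rate: 2% × 20 = 40%, capped at 40% → 40%
Failure-to-pay penalty: 40% of €103,200 = €41,280
Penalty before surcharge: €41,280 + €1,380 = €42,660
Administrative surcharge: 20% of €42,660 = €8,532
Total penalty: €42,660 + €8,532 = €51,192

Penalty: €51,192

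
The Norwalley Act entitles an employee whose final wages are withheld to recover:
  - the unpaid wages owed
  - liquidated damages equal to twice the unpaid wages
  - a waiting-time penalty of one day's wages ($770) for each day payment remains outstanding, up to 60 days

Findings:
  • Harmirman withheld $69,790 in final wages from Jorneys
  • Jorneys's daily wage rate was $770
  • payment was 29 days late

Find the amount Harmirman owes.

$231,700

Doubled: 2 × $69,790 = $139,580
Penalty days: min(29, 60) = 29
Waiting-time penalty: 29 × $770 = $22,330
Total award: $69,790 + $139,580 + $22,330 = $231,700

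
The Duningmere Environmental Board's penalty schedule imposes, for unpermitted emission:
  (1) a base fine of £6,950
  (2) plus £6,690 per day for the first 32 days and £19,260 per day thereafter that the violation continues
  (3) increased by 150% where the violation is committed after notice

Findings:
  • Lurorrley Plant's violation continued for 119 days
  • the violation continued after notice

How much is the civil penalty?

£4,741,625

First 32 days: 32 × £6,690 = £214,080
Remaining days: (119 − 32) × £19,260 = £1,675,620
Per-day component: £214,080 + £1,675,620 = £1,889,700
Base plus per-day: £6,950 + £1,889,700 = £1,896,650
Enhancement: 150% of £1,896,650 = £2,844,975
Enhanced fine: £1,896,650 + £2,844,975 = £4,741,625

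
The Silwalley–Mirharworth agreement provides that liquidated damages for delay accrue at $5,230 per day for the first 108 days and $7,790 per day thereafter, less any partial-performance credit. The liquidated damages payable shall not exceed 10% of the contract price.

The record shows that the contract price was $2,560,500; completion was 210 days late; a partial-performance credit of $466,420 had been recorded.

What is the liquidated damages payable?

$256,050

First 108 days: 108 × $5,230 = $564,840
Remaining days: (210 − 108) × $7,790 = $794,580
Accrued per-day damages: $564,840 + $794,580 = $1,359,420
Less partial-performance credit: $1,359,420 − $466,420 = $893,000
Cap: 10% of $2,560,500 = $256,050
Cap at $256,050: $893,000 exceeds the cap → $256,050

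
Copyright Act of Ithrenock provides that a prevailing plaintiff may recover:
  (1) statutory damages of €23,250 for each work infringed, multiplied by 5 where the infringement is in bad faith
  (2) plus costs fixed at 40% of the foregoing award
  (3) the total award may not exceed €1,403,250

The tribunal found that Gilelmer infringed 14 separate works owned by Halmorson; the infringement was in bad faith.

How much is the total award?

Statutory damages: 14 × €23,250 = €325,500
Multiplied by 5: 5 × €325,500 = €1,627,500
Costs: 40% of €1,627,500 = €651,000
Award plus costs: €1,627,500 + €651,000 = €2,278,500
Cap at €1,403,250: €2,278,500 exceeds the cap → €1,403,250

€1,403,250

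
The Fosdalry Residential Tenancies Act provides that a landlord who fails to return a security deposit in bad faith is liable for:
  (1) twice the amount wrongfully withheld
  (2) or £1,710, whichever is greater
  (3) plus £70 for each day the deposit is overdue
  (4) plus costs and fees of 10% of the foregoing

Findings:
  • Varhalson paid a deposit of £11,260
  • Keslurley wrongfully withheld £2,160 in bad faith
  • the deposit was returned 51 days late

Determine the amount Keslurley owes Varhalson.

£8,679

Doubled: 2 × £2,160 = £4,320
Minimum £1,710: £4,320 meets the minimum, no increase.
Late-return penalty: 51 × £70 = £3,570
Damages plus late penalty: £4,320 + £3,570 = £7,890
Costs and fees: 10% of £7,890 = £789
Total recovery: £7,890 + £789 = £8,679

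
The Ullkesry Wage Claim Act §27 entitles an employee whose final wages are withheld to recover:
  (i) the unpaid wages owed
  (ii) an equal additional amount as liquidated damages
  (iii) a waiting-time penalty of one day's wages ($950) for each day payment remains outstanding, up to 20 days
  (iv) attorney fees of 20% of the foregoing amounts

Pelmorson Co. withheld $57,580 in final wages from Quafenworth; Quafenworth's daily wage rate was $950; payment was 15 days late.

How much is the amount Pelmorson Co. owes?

Liquidated damages (equal amount): $57,580
Penalty days: min(15, 20) = 15
Waiting-time penalty: 15 × $950 = $14,250
Subtotal: $57,580 + $57,580 + $14,250 = $129,410
Attorney fees: 20% of $129,410 = $25,882
Total award: $129,410 + $25,882 = $155,292

$155,292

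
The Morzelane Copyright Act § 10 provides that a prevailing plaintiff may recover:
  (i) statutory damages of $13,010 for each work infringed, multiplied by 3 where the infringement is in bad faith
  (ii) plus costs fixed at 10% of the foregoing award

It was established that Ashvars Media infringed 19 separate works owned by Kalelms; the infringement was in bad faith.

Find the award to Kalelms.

$815,727

Statutory damages: 19 × $13,010 = $247,190
Trebled: 3 × $247,190 = $741,570
Costs: 10% of $741,570 = $74,157
Award plus costs: $741,570 + $74,157 = $815,727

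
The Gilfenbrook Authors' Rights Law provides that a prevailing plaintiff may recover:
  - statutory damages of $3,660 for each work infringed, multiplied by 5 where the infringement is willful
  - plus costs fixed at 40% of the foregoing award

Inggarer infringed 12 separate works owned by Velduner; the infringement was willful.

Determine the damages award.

Statutory damages: 12 × $3,660 = $43,920
Multiplied by 5: 5 × $43,920 = $219,600
Costs: 40% of $219,600 = $87,840
Award plus costs: $219,600 + $87,840 = $307,440

$307,440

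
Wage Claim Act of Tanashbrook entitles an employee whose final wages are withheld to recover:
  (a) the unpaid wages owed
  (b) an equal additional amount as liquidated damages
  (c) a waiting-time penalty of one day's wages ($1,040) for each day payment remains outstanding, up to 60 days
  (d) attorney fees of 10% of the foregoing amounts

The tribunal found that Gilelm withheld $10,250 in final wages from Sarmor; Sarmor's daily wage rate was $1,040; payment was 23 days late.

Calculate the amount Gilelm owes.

Liquidated damages (equal amount): $10,250
Penalty days: min(23, 60) = 23
Waiting-time penalty: 23 × $1,040 = $23,920
Subtotal: $10,250 + $10,250 + $23,920 = $44,420
Attorney fees: 10% of $44,420 = $4,442
Total award: $44,420 + $4,442 = $48,862

$48,862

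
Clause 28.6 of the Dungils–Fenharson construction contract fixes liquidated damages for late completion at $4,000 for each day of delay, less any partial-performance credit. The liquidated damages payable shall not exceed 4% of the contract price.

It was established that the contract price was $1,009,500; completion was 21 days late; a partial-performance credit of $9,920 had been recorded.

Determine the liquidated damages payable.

$40,380

Per-day damages: 21 × $4,000 = $84,000
Less partial-performance credit: $84,000 − $9,920 = $74,080
Cap: 4% of $1,009,500 = $40,380
Cap at $40,380: $74,080 exceeds the cap → $40,380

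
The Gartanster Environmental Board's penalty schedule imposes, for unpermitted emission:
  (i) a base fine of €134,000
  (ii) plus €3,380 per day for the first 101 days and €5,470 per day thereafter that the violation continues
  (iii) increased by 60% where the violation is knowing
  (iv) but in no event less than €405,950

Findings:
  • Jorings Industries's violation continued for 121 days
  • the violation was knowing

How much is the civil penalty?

€935,648

First 101 days: 101 × €3,380 = €341,380
Remaining days: (121 − 101) × €5,470 = €109,400
Per-day component: €341,380 + €109,400 = €450,780
Base plus per-day: €134,000 + €450,780 = €584,780
Enhancement: 60% of €584,780 = €350,868
Enhanced fine: €584,780 + €350,868 = €935,648
Minimum €405,950: €935,648 meets the minimum, no increase.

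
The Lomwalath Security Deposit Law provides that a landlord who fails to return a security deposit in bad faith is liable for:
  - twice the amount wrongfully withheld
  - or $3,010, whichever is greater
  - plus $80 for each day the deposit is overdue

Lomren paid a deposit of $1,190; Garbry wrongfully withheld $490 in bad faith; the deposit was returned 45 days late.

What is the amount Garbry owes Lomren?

Recovery: $6,610

Doubled: 2 × $490 = $980
Minimum $3,010: $980 is below the minimum → $3,010
Late-return penalty: 45 × $80 = $3,600
Damages plus late penalty: $3,010 + $3,600 = $6,610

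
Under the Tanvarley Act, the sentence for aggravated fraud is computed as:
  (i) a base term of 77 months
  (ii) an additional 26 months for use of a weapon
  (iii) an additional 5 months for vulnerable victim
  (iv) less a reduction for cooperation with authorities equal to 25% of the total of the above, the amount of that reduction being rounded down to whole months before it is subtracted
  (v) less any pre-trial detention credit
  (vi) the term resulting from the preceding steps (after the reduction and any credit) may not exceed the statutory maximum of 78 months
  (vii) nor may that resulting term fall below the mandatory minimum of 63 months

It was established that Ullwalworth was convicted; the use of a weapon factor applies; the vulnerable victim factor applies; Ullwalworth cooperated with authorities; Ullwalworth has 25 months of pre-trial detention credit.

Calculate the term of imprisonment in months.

Use of a weapon enhancement: +26 months
Vulnerable victim enhancement: +5 months
Adjusted term: 77 months + 26 months + 5 months = 108 months
Cooperation with authorities reduction: 25% of 108 months = 27 months (rounded down)
After reduction: 108 − 27 = 81 months
Less pre-trial detention credit: 81 months − 25 months = 56 months
Cap at 78 months: 56 months is within the cap, no reduction.
Minimum 63 months: 56 months is below the minimum → 63 months

Sentence: 63 months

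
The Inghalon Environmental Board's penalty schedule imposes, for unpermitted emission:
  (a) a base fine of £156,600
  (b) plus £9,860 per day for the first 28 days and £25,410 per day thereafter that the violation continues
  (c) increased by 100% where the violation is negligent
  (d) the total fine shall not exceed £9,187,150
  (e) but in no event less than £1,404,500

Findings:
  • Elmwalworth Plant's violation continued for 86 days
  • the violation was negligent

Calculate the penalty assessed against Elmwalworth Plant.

£3,812,920

First 28 days: 28 × £9,860 = £276,080
Remaining days: (86 − 28) × £25,410 = £1,473,780
Per-day component: £276,080 + £1,473,780 = £1,749,860
Base plus per-day: £156,600 + £1,749,860 = £1,906,460
Enhancement: 100% of £1,906,460 = £1,906,460
Enhanced fine: £1,906,460 + £1,906,460 = £3,812,920
Cap at £9,187,150: £3,812,920 is within the cap, no reduction.
Minimum £1,404,500: £3,812,920 meets the minimum, no increase.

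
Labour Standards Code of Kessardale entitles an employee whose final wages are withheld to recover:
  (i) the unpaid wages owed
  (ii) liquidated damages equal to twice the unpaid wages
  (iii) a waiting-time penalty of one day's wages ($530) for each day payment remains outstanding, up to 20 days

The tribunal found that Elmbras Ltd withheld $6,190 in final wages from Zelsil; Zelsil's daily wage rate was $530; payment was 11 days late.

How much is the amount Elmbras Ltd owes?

$24,400

Doubled: 2 × $6,190 = $12,380
Penalty days: min(11, 20) = 11
Waiting-time penalty: 11 × $530 = $5,830
Total award: $6,190 + $12,380 + $5,830 = $24,400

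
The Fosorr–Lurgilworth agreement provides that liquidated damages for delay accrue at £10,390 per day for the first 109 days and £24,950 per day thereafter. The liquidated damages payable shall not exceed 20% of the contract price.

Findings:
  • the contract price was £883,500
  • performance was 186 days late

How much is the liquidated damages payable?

Liquidated damages: £176,700

First 109 days: 109 × £10,390 = £1,132,510
Remaining days: (186 − 109) × £24,950 = £1,921,150
Accrued per-day damages: £1,132,510 + £1,921,150 = £3,053,660
Cap: 20% of £883,500 = £176,700
Cap at £176,700: £3,053,660 exceeds the cap → £176,700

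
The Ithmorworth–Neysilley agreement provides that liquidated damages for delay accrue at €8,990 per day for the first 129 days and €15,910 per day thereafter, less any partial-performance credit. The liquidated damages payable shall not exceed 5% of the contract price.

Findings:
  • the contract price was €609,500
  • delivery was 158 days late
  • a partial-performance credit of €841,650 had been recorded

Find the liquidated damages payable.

Liquidated damages: €30,475

First 129 days: 129 × €8,990 = €1,159,710
Remaining days: (158 − 129) × €15,910 = €461,390
Accrued per-day damages: €1,159,710 + €461,390 = €1,621,100
Less partial-performance credit: €1,621,100 − €841,650 = €779,450
Cap: 5% of €609,500 = €30,475
Cap at €30,475: €779,450 exceeds the cap → €30,475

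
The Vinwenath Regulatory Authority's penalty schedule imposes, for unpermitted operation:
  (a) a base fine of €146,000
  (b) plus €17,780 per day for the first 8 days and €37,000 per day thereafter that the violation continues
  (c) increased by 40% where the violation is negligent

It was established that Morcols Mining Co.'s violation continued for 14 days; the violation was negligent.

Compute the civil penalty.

€714,336

First 8 days: 8 × €17,780 = €142,240
Remaining days: (14 − 8) × €37,000 = €222,000
Per-day component: €142,240 + €222,000 = €364,240
Base plus per-day: €146,000 + €364,240 = €510,240
Enhancement: 40% of €510,240 = €204,096
Enhanced fine: €510,240 + €204,096 = €714,336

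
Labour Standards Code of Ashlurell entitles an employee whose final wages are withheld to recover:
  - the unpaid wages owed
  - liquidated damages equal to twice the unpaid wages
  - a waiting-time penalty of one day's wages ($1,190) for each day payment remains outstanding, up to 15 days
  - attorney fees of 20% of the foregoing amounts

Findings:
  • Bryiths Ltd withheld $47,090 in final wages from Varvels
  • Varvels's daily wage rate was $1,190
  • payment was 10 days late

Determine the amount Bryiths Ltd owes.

Doubled: 2 × $47,090 = $94,180
Penalty days: min(10, 15) = 10
Waiting-time penalty: 10 × $1,190 = $11,900
Subtotal: $47,090 + $94,180 + $11,900 = $153,170
Attorney fees: 20% of $153,170 = $30,634
Total award: $153,170 + $30,634 = $183,804

$183,804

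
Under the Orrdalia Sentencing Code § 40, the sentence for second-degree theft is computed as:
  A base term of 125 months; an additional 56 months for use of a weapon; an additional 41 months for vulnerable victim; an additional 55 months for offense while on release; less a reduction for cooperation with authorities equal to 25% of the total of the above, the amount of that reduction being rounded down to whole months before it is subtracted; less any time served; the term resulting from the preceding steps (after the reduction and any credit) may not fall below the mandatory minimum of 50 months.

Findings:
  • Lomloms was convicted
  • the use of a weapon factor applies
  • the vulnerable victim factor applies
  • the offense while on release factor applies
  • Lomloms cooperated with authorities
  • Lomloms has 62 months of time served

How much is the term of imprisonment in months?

146 months

Use of a weapon enhancement: +56 months
Vulnerable victim enhancement: +41 months
Offense while on release enhancement: +55 months
Adjusted term: 125 months + 56 months + 41 months + 55 months = 277 months
Cooperation with authorities reduction: 25% of 277 months = 69 months (rounded down)
After reduction: 277 − 69 = 208 months
Less time served: 208 months − 62 months = 146 months
Minimum 50 months: 146 months meets the minimum, no increase.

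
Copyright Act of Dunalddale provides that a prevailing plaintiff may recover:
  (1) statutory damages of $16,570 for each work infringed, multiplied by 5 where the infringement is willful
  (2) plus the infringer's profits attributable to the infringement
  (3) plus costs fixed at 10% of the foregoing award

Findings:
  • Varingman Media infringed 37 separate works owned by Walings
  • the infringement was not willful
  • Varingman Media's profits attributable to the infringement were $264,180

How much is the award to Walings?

Statutory damages: 37 × $16,570 = $613,090
Infringement not willful: no ×5 enhancement.
Combined award: $613,090 + $264,180 = $877,270
Costs: 10% of $877,270 = $87,727
Award plus costs: $877,270 + $87,727 = $964,997

$964,997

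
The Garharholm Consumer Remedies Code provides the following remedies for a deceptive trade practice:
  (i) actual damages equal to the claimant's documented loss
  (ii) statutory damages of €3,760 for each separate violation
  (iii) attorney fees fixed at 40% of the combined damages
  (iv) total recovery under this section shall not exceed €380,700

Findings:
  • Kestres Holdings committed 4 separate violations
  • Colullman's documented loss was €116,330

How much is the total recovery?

€183,918

Statutory damages: 4 × €3,760 = €15,040
Combined damages: €116,330 + €15,040 = €131,370
Attorney fees: 40% of €131,370 = €52,548
Total before cap: €131,370 + €52,548 = €183,918
Cap at €380,700: €183,918 is within the cap, no reduction.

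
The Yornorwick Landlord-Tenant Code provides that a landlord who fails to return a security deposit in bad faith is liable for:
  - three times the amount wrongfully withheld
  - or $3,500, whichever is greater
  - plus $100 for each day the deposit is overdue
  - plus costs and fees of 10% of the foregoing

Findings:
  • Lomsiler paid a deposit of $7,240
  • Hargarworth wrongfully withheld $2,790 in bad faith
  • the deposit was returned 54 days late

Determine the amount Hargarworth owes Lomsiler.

$15,147

Trebled: 3 × $2,790 = $8,370
Minimum $3,500: $8,370 meets the minimum, no increase.
Late-return penalty: 54 × $100 = $5,400
Damages plus late penalty: $8,370 + $5,400 = $13,770
Costs and fees: 10% of $13,770 = $1,377
Total recovery: $13,770 + $1,377 = $15,147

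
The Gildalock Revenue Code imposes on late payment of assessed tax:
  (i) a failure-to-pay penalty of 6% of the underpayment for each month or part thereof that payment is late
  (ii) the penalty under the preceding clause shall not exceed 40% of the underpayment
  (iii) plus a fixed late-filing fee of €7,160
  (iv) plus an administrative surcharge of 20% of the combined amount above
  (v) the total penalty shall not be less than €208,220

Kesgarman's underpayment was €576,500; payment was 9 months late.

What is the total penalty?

€285,312

Accrued rate: 6% × 9 = 54%, capped at 40% → 40%
Failure-to-pay penalty: 40% of €576,500 = €230,600
Penalty before surcharge: €230,600 + €7,160 = €237,760
Administrative surcharge: 20% of €237,760 = €47,552
Total penalty: €237,760 + €47,552 = €285,312
Minimum €208,220: €285,312 meets the minimum, no increase.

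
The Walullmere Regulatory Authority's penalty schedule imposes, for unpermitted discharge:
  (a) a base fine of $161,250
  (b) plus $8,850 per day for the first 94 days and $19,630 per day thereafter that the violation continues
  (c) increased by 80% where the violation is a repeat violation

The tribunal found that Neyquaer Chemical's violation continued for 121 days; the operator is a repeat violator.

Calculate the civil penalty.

$2,741,688

First 94 days: 94 × $8,850 = $831,900
Remaining days: (121 − 94) × $19,630 = $530,010
Per-day component: $831,900 + $530,010 = $1,361,910
Base plus per-day: $161,250 + $1,361,910 = $1,523,160
Enhancement: 80% of $1,523,160 = $1,218,528
Enhanced fine: $1,523,160 + $1,218,528 = $2,741,688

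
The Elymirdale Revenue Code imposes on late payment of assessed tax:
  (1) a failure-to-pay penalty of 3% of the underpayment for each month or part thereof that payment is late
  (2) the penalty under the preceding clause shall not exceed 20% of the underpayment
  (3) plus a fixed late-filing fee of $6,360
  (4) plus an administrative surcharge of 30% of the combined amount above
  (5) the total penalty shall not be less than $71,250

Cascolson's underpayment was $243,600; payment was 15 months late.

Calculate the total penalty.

$71,604

Accrued rate: 3% × 15 = 45%, capped at 20% → 20%
Failure-to-pay penalty: 20% of $243,600 = $48,720
Penalty before surcharge: $48,720 + $6,360 = $55,080
Administrative surcharge: 30% of $55,080 = $16,524
Total penalty: $55,080 + $16,524 = $71,604
Minimum $71,250: $71,604 meets the minimum, no increase.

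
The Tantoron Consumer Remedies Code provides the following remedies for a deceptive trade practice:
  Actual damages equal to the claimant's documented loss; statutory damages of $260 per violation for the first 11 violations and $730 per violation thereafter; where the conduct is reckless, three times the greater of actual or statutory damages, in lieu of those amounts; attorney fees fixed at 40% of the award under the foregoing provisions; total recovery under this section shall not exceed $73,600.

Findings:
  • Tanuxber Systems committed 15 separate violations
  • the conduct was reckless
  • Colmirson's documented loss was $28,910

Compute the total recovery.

$73,600

First 11 violations: 11 × $260 = $2,860
Remaining violations: (15 − 11) × $730 = $2,920
Statutory damages: $2,860 + $2,920 = $5,780
Greater of actual damages ($28,910) or statutory damages ($5,780): $28,910
Trebled: 3 × $28,910 = $86,730
Attorney fees: 40% of $86,730 = $34,692
Total before cap: $86,730 + $34,692 = $121,422
Cap at $73,600: $121,422 exceeds the cap → $73,600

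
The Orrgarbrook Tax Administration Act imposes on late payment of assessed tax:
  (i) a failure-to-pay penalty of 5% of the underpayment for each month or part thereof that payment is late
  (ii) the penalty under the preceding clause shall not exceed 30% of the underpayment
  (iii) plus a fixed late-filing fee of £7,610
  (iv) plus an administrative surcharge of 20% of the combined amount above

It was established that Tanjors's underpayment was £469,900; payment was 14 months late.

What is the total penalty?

Accrued rate: 5% × 14 = 70%, capped at 30% → 30%
Failure-to-pay penalty: 30% of £469,900 = £140,970
Penalty before surcharge: £140,970 + £7,610 = £148,580
Administrative surcharge: 20% of £148,580 = £29,716
Total penalty: £148,580 + £29,716 = £178,296

Penalty: £178,296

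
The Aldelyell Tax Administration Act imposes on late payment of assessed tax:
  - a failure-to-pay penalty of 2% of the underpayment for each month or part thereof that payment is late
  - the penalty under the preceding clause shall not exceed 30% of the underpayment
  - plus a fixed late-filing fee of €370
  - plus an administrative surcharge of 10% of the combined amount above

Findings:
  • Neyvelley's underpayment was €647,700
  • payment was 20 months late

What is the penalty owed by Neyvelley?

Accrued rate: 2% × 20 = 40%, capped at 30% → 30%
Failure-to-pay penalty: 30% of €647,700 = €194,310
Penalty before surcharge: €194,310 + €370 = €194,680
Administrative surcharge: 10% of €194,680 = €19,468
Total penalty: €194,680 + €19,468 = €214,148

€214,148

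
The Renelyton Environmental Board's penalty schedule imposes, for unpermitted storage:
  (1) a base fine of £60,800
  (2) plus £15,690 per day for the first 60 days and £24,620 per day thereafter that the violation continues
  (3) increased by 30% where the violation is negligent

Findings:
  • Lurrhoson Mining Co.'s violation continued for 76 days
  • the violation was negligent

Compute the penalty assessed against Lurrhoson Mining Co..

First 60 days: 60 × £15,690 = £941,400
Remaining days: (76 − 60) × £24,620 = £393,920
Per-day component: £941,400 + £393,920 = £1,335,320
Base plus per-day: £60,800 + £1,335,320 = £1,396,120
Enhancement: 30% of £1,396,120 = £418,836
Enhanced fine: £1,396,120 + £418,836 = £1,814,956

£1,814,956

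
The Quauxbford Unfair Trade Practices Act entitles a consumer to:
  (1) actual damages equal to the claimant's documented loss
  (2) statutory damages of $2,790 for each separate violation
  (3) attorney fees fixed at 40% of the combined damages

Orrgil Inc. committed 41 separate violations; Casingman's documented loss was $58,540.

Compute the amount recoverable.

$242,102

Statutory damages: 41 × $2,790 = $114,390
Combined damages: $58,540 + $114,390 = $172,930
Attorney fees: 40% of $172,930 = $69,172
Total recovery: $172,930 + $69,172 = $242,102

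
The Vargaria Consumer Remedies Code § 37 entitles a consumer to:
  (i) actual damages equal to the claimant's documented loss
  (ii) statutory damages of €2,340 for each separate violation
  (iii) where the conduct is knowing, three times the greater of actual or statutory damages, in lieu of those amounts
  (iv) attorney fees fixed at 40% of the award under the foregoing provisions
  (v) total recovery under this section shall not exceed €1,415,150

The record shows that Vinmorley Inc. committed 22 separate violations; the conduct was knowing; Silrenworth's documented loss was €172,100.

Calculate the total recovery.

€722,820

Statutory damages: 22 × €2,340 = €51,480
Greater of actual damages (€172,100) or statutory damages (€51,480): €172,100
Trebled: 3 × €172,100 = €516,300
Attorney fees: 40% of €516,300 = €206,520
Total before cap: €516,300 + €206,520 = €722,820
Cap at €1,415,150: €722,820 is within the cap, no reduction.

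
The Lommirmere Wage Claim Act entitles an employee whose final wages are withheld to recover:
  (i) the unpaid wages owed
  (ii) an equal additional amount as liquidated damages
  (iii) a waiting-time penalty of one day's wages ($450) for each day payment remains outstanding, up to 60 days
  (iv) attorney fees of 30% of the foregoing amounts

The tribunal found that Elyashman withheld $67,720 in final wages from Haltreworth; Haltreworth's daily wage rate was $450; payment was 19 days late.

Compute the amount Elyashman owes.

Liquidated damages (equal amount): $67,720
Penalty days: min(19, 60) = 19
Waiting-time penalty: 19 × $450 = $8,550
Subtotal: $67,720 + $67,720 + $8,550 = $143,990
Attorney fees: 30% of $143,990 = $43,197
Total award: $143,990 + $43,197 = $187,187

$187,187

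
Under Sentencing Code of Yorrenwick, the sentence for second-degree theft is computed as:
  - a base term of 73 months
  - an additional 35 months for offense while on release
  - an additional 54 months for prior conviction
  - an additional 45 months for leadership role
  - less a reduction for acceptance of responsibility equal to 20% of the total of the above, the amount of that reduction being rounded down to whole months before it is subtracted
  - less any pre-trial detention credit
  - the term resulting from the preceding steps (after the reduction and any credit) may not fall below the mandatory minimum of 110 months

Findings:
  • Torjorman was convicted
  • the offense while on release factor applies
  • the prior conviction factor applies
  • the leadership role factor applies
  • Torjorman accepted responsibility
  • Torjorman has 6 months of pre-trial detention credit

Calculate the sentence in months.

160 months

Offense while on release enhancement: +35 months
Prior conviction enhancement: +54 months
Leadership role enhancement: +45 months
Adjusted term: 73 months + 35 months + 54 months + 45 months = 207 months
Acceptance of responsibility reduction: 20% of 207 months = 41 months (rounded down)
After reduction: 207 − 41 = 166 months
Less pre-trial detention credit: 166 months − 6 months = 160 months
Minimum 110 months: 160 months meets the minimum, no increase.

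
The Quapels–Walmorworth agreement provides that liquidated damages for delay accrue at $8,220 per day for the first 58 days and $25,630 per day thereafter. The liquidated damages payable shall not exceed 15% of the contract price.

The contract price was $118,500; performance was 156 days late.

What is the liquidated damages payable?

First 58 days: 58 × $8,220 = $476,760
Remaining days: (156 − 58) × $25,630 = $2,511,740
Accrued per-day damages: $476,760 + $2,511,740 = $2,988,500
Cap: 15% of $118,500 = $17,775
Cap at $17,775: $2,988,500 exceeds the cap → $17,775

$17,775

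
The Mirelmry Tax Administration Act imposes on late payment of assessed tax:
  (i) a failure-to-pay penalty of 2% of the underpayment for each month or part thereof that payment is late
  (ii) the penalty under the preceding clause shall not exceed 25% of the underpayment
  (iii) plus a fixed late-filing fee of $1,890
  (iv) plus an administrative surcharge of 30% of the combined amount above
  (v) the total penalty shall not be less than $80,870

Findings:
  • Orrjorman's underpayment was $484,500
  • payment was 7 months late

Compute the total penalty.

$90,636

Accrued rate: 2% × 7 = 14%, capped at 25% → 14%
Failure-to-pay penalty: 14% of $484,500 = $67,830
Penalty before surcharge: $67,830 + $1,890 = $69,720
Administrative surcharge: 30% of $69,720 = $20,916
Total penalty: $69,720 + $20,916 = $90,636
Minimum $80,870: $90,636 meets the minimum, no increase.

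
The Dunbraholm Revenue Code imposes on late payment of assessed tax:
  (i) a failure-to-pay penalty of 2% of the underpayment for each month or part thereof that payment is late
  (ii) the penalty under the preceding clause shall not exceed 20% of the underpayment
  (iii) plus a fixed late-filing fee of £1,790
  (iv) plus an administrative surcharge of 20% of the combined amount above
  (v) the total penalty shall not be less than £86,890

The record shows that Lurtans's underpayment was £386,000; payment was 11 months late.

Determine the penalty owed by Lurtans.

Accrued rate: 2% × 11 = 22%, capped at 20% → 20%
Failure-to-pay penalty: 20% of £386,000 = £77,200
Penalty before surcharge: £77,200 + £1,790 = £78,990
Administrative surcharge: 20% of £78,990 = £15,798
Total penalty: £78,990 + £15,798 = £94,788
Minimum £86,890: £94,788 meets the minimum, no increase.

£94,788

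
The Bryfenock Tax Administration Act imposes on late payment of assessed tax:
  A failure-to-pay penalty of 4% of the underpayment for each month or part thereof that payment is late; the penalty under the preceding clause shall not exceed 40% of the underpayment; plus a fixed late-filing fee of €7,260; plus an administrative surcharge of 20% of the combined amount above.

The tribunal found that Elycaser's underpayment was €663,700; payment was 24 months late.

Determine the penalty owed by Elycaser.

€327,288

Accrued rate: 4% × 24 = 96%, capped at 40% → 40%
Failure-to-pay penalty: 40% of €663,700 = €265,480
Penalty before surcharge: €265,480 + €7,260 = €272,740
Administrative surcharge: 20% of €272,740 = €54,548
Total penalty: €272,740 + €54,548 = €327,288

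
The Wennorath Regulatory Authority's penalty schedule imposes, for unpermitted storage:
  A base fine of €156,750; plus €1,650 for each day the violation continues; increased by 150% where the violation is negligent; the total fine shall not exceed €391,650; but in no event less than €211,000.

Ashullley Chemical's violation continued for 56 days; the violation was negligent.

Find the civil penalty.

€391,650

Per-day component: 56 × €1,650 = €92,400
Base plus per-day: €156,750 + €92,400 = €249,150
Enhancement: 150% of €249,150 = €373,725
Enhanced fine: €249,150 + €373,725 = €622,875
Cap at €391,650: €622,875 exceeds the cap → €391,650
Minimum €211,000: €391,650 meets the minimum, no increase.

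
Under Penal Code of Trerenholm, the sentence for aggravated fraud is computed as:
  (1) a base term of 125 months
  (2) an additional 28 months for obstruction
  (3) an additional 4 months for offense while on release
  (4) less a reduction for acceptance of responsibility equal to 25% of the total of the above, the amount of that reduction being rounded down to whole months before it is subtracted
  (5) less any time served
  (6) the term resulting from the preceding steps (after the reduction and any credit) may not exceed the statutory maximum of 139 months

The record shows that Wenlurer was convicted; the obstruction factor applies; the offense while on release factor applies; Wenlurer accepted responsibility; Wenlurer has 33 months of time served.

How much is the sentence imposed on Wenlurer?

Obstruction enhancement: +28 months
Offense while on release enhancement: +4 months
Adjusted term: 125 months + 28 months + 4 months = 157 months
Acceptance of responsibility reduction: 25% of 157 months = 39 months (rounded down)
After reduction: 157 − 39 = 118 months
Less time served: 118 months − 33 months = 85 months
Cap at 139 months: 85 months is within the cap, no reduction.

85 months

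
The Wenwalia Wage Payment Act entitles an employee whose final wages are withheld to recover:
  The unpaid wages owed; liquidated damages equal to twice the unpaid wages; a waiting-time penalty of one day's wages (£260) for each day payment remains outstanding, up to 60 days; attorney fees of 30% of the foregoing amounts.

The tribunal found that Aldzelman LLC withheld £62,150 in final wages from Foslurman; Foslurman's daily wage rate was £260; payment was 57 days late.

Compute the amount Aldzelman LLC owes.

Doubled: 2 × £62,150 = £124,300
Penalty days: min(57, 60) = 57
Waiting-time penalty: 57 × £260 = £14,820
Subtotal: £62,150 + £124,300 + £14,820 = £201,270
Attorney fees: 30% of £201,270 = £60,381
Total award: £201,270 + £60,381 = £261,651

£261,651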